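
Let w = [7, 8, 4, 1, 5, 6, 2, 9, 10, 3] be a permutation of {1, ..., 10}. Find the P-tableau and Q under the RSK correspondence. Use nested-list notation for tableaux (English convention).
P = [[1, 2, 3, 9, 10], [4, 5, 6], [7, 8]], Q = [[1, 2, 6, 8, 9], [3, 5, 10], [4, 7]]

Insert each entry of the permutation into P by Schensted row insertion, recording in Q the position of each new cell.

Insert 7: appended to row 1. P = [[7]], Q = [[1]].
Insert 8: appended to row 1. P = [[7, 8]], Q = [[1, 2]].
Insert 4: 4 bumps 7 from row 1; 7 starts row 2. P = [[4, 8], [7]], Q = [[1, 2], [3]].
Insert 1: 1 bumps 4 from row 1; 4 bumps 7 from row 2; 7 starts row 3. P = [[1, 8], [4], [7]], Q = [[1, 2], [3], [4]].
Insert 5: 5 bumps 8 from row 1; 8 appends to row 2. P = [[1, 5], [4, 8], [7]], Q = [[1, 2], [3, 5], [4]].
Insert 6: appended to row 1. P = [[1, 5, 6], [4, 8], [7]], Q = [[1, 2, 6], [3, 5], [4]].
Insert 2: 2 bumps 5 from row 1; 5 bumps 8 from row 2; 8 appends to row 3. P = [[1, 2, 6], [4, 5], [7, 8]], Q = [[1, 2, 6], [3, 5], [4, 7]].
Insert 9: appended to row 1. P = [[1, 2, 6, 9], [4, 5], [7, 8]], Q = [[1, 2, 6, 8], [3, 5], [4, 7]].
Insert 10: appended to row 1. P = [[1, 2, 6, 9, 10], [4, 5], [7, 8]], Q = [[1, 2, 6, 8, 9], [3, 5], [4, 7]].
Insert 3: 3 bumps 6 from row 1; 6 appends to row 2. P = [[1, 2, 3, 9, 10], [4, 5, 6], [7, 8]], Q = [[1, 2, 6, 8, 9], [3, 5, 10], [4, 7]].

So P = [[1, 2, 3, 9, 10], [4, 5, 6], [7, 8]], Q = [[1, 2, 6, 8, 9], [3, 5, 10], [4, 7]].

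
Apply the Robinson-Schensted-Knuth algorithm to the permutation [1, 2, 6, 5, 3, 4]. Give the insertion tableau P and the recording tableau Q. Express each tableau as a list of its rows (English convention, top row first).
P = [[1, 2, 3, 4], [5], [6]], Q = [[1, 2, 3, 6], [4], [5]]

Insert each entry of the permutation into P by Schensted row insertion, recording in Q the position of each new cell.

Insert 1: appended to row 1. P = [[1]], Q = [[1]].
Insert 2: appended to row 1. P = [[1, 2]], Q = [[1, 2]].
Insert 6: appended to row 1. P = [[1, 2, 6]], Q = [[1, 2, 3]].
Insert 5: 5 bumps 6 from row 1; 6 starts row 2. P = [[1, 2, 5], [6]], Q = [[1, 2, 3], [4]].
Insert 3: 3 bumps 5 from row 1; 5 bumps 6 from row 2; 6 starts row 3. P = [[1, 2, 3], [5], [6]], Q = [[1, 2, 3], [4], [5]].
Insert 4: appended to row 1. P = [[1, 2, 3, 4], [5], [6]], Q = [[1, 2, 3, 6], [4], [5]].

So P = [[1, 2, 3, 4], [5], [6]], Q = [[1, 2, 3, 6], [4], [5]].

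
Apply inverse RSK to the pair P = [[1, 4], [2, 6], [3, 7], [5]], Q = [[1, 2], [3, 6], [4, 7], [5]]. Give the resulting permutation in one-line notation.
5 7 3 2 1 6 4

Reverse the RSK construction: for i from n down to 1, find the cell of Q containing i, remove the entry at that cell from P, and reverse-bump it up through P; the value ejected from row 1 is w(i).

Step i=7: Q has 7 at row 3, column 2; remove 7 from row 3 of P and reverse-bump: 7 enters row 2 and ejects 6; 6 enters row 1 and ejects 4. So w(7) = 4. P is now [[1, 6], [2, 7], [3], [5]].
Step i=6: Q has 6 at row 2, column 2; remove 7 from row 2 of P and reverse-bump: 7 enters row 1 and ejects 6. So w(6) = 6. P is now [[1, 7], [2], [3], [5]].
Step i=5: Q has 5 at row 4, column 1; remove 5 from row 4 of P and reverse-bump: 5 enters row 3 and ejects 3; 3 enters row 2 and ejects 2; 2 enters row 1 and ejects 1. So w(5) = 1. P is now [[2, 7], [3], [5]].
Step i=4: Q has 4 at row 3, column 1; remove 5 from row 3 of P and reverse-bump: 5 enters row 2 and ejects 3; 3 enters row 1 and ejects 2. So w(4) = 2. P is now [[3, 7], [5]].
Step i=3: Q has 3 at row 2, column 1; remove 5 from row 2 of P and reverse-bump: 5 enters row 1 and ejects 3. So w(3) = 3. P is now [[5, 7]].
Step i=2: Q has 2 at row 1, column 2; remove that cell from P, ejecting 7. So w(2) = 7. P is now [[5]].
Step i=1: Q has 1 at row 1, column 1; remove that cell from P, ejecting 5. So w(1) = 5. P is now [].

So w = 5 7 3 2 1 6 4.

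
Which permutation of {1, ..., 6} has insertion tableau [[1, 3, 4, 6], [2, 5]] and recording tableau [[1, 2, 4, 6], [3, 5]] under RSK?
2 3 1 5 4 6

Reverse the RSK construction: for i from n down to 1, find the cell of Q containing i, remove the entry at that cell from P, and reverse-bump it up through P; the value ejected from row 1 is w(i).

Step i=6: Q has 6 at row 1, column 4; remove that cell from P, ejecting 6. So w(6) = 6. P is now [[1, 3, 4], [2, 5]].
Step i=5: Q has 5 at row 2, column 2; remove 5 from row 2 of P and reverse-bump: 5 enters row 1 and ejects 4. So w(5) = 4. P is now [[1, 3, 5], [2]].
Step i=4: Q has 4 at row 1, column 3; remove that cell from P, ejecting 5. So w(4) = 5. P is now [[1, 3], [2]].
Step i=3: Q has 3 at row 2, column 1; remove 2 from row 2 of P and reverse-bump: 2 enters row 1 and ejects 1. So w(3) = 1. P is now [[2, 3]].
Step i=2: Q has 2 at row 1, column 2; remove that cell from P, ejecting 3. So w(2) = 3. P is now [[2]].
Step i=1: Q has 1 at row 1, column 1; remove that cell from P, ejecting 2. So w(1) = 2. P is now [].

So w = 2 3 1 5 4 6.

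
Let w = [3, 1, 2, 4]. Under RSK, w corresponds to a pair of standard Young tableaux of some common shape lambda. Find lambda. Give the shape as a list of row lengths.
[3, 1]

Row-insert each entry into an empty tableau.

After inserting 3: P = [[3]].
After inserting 1: P = [[1], [3]].
After inserting 2: P = [[1, 2], [3]].
After inserting 4: P = [[1, 2, 4], [3]].

The final insertion tableau P = [[1, 2, 4], [3]] has shape [3, 1].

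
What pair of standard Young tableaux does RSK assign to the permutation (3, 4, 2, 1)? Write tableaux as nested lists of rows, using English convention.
P = [[1, 4], [2], [3]], Q = [[1, 2], [3], [4]]

Insert each entry of the permutation into P by Schensted row insertion, recording in Q the position of each new cell.

Insert 3: appended to row 1. P = [[3]], Q = [[1]].
Insert 4: appended to row 1. P = [[3, 4]], Q = [[1, 2]].
Insert 2: 2 bumps 3 from row 1; 3 starts row 2. P = [[2, 4], [3]], Q = [[1, 2], [3]].
Insert 1: 1 bumps 2 from row 1; 2 bumps 3 from row 2; 3 starts row 3. P = [[1, 4], [2], [3]], Q = [[1, 2], [3], [4]].

So P = [[1, 4], [2], [3]], Q = [[1, 2], [3], [4]].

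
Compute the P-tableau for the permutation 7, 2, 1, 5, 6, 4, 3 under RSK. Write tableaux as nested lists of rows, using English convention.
P = [[1, 3, 6], [2, 4], [5], [7]]

Insert 7: appended to row 1. P = [[7]].
Insert 2: 2 bumps 7 from row 1; 7 starts row 2. P = [[2], [7]].
Insert 1: 1 bumps 2 from row 1; 2 bumps 7 from row 2; 7 starts row 3. P = [[1], [2], [7]].
Insert 5: appended to row 1. P = [[1, 5], [2], [7]].
Insert 6: appended to row 1. P = [[1, 5, 6], [2], [7]].
Insert 4: 4 bumps 5 from row 1; 5 appends to row 2. P = [[1, 4, 6], [2, 5], [7]].
Insert 3: 3 bumps 4 from row 1; 4 bumps 5 from row 2; 5 bumps 7 from row 3; 7 starts row 4. P = [[1, 3, 6], [2, 4], [5], [7]].

So P = [[1, 3, 6], [2, 4], [5], [7]].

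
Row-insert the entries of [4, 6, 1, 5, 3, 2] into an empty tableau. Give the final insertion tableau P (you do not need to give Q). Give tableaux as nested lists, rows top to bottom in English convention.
Insert 4: appended to row 1. P = [[4]].
Insert 6: appended to row 1. P = [[4, 6]].
Insert 1: 1 bumps 4 from row 1; 4 starts row 2. P = [[1, 6], [4]].
Insert 5: 5 bumps 6 from row 1; 6 appends to row 2. P = [[1, 5], [4, 6]].
Insert 3: 3 bumps 5 from row 1; 5 bumps 6 from row 2; 6 starts row 3. P = [[1, 3], [4, 5], [6]].
Insert 2: 2 bumps 3 from row 1; 3 bumps 4 from row 2; 4 bumps 6 from row 3; 6 starts row 4. P = [[1, 2], [3, 5], [4], [6]].

So P = [[1, 2], [3, 5], [4], [6]].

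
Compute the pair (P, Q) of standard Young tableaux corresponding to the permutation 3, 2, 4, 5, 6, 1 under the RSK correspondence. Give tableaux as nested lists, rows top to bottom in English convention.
Insert each entry of the permutation into P by Schensted row insertion, recording in Q the position of each new cell.

Insert 3: appended to row 1. P = [[3]].
Insert 2: 2 bumps 3 from row 1; 3 starts row 2. P = [[2], [3]].
Insert 4: appended to row 1. P = [[2, 4], [3]].
Insert 5: appended to row 1. P = [[2, 4, 5], [3]].
Insert 6: appended to row 1. P = [[2, 4, 5, 6], [3]].
Insert 1: 1 bumps 2 from row 1; 2 bumps 3 from row 2; 3 starts row 3. P = [[1, 4, 5, 6], [2], [3]].

So P = [[1, 4, 5, 6], [2], [3]], Q = [[1, 3, 4, 5], [2], [6]].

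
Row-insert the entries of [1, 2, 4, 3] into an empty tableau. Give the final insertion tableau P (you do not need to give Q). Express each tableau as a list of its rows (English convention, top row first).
Insert 1: appended to row 1. P = [[1]].
Insert 2: appended to row 1. P = [[1, 2]].
Insert 4: appended to row 1. P = [[1, 2, 4]].
Insert 3: 3 bumps 4 from row 1; 4 starts row 2. P = [[1, 2, 3], [4]].

So P = [[1, 2, 3], [4]].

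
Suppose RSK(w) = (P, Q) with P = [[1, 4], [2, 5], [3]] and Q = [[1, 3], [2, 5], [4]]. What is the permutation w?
Reverse the RSK construction: for i from n down to 1, find the cell of Q containing i, remove the entry at that cell from P, and reverse-bump it up through P; the value ejected from row 1 is w(i).

Step i=5: Q has 5 at row 2, column 2; remove 5 from row 2 of P and reverse-bump: 5 enters row 1 and ejects 4. So w(5) = 4. P is now [[1, 5], [2], [3]].
Step i=4: Q has 4 at row 3, column 1; remove 3 from row 3 of P and reverse-bump: 3 enters row 2 and ejects 2; 2 enters row 1 and ejects 1. So w(4) = 1. P is now [[2, 5], [3]].
Step i=3: Q has 3 at row 1, column 2; remove that cell from P, ejecting 5. So w(3) = 5. P is now [[2], [3]].
Step i=2: Q has 2 at row 2, column 1; remove 3 from row 2 of P and reverse-bump: 3 enters row 1 and ejects 2. So w(2) = 2. P is now [[3]].
Step i=1: Q has 1 at row 1, column 1; remove that cell from P, ejecting 3. So w(1) = 3. P is now [].

So w = 3 2 5 1 4.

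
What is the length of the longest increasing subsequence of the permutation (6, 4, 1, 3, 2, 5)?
3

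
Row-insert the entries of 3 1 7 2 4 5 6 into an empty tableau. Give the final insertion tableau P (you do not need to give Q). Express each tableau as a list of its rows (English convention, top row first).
P = [[1, 2, 4, 5, 6], [3, 7]]

Insert 3: appended to row 1. P = [[3]].
Insert 1: 1 bumps 3 from row 1; 3 starts row 2. P = [[1], [3]].
Insert 7: appended to row 1. P = [[1, 7], [3]].
Insert 2: 2 bumps 7 from row 1; 7 appends to row 2. P = [[1, 2], [3, 7]].
Insert 4: appended to row 1. P = [[1, 2, 4], [3, 7]].
Insert 5: appended to row 1. P = [[1, 2, 4, 5], [3, 7]].
Insert 6: appended to row 1. P = [[1, 2, 4, 5, 6], [3, 7]].

So P = [[1, 2, 4, 5, 6], [3, 7]].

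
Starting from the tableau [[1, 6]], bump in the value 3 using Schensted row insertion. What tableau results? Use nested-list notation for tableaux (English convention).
In row 1, 3 replaces 6 (the leftmost entry greater than 3); 6 is bumped to row 2. 6 starts a new row 2. The new tableau is [[1, 3], [6]].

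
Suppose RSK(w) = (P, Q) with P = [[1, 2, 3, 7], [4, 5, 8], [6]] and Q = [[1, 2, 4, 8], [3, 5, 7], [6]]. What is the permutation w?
4 6 1 8 5 2 3 7

Reverse the RSK construction: for i from n down to 1, find the cell of Q containing i, remove the entry at that cell from P, and reverse-bump it up through P; the value ejected from row 1 is w(i).

Step i=8: Q has 8 at row 1, column 4; remove that cell from P, ejecting 7. So w(8) = 7. P is now [[1, 2, 3], [4, 5, 8], [6]].
Step i=7: Q has 7 at row 2, column 3; remove 8 from row 2 of P and reverse-bump: 8 enters row 1 and ejects 3. So w(7) = 3. P is now [[1, 2, 8], [4, 5], [6]].
Step i=6: Q has 6 at row 3, column 1; remove 6 from row 3 of P and reverse-bump: 6 enters row 2 and ejects 5; 5 enters row 1 and ejects 2. So w(6) = 2. P is now [[1, 5, 8], [4, 6]].
Step i=5: Q has 5 at row 2, column 2; remove 6 from row 2 of P and reverse-bump: 6 enters row 1 and ejects 5. So w(5) = 5. P is now [[1, 6, 8], [4]].
Step i=4: Q has 4 at row 1, column 3; remove that cell from P, ejecting 8. So w(4) = 8. P is now [[1, 6], [4]].
Step i=3: Q has 3 at row 2, column 1; remove 4 from row 2 of P and reverse-bump: 4 enters row 1 and ejects 1. So w(3) = 1. P is now [[4, 6]].
Step i=2: Q has 2 at row 1, column 2; remove that cell from P, ejecting 6. So w(2) = 6. P is now [[4]].
Step i=1: Q has 1 at row 1, column 1; remove that cell from P, ejecting 4. So w(1) = 4. P is now [].

So w = 4 6 1 8 5 2 3 7.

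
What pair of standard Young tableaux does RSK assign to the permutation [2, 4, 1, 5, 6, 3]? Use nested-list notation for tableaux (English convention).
Insert each entry of the permutation into P by Schensted row insertion, recording in Q the position of each new cell.

Insert 2: appended to row 1. P = [[2]].
Insert 4: appended to row 1. P = [[2, 4]].
Insert 1: 1 bumps 2 from row 1; 2 starts row 2. P = [[1, 4], [2]].
Insert 5: appended to row 1. P = [[1, 4, 5], [2]].
Insert 6: appended to row 1. P = [[1, 4, 5, 6], [2]].
Insert 3: 3 bumps 4 from row 1; 4 appends to row 2. P = [[1, 3, 5, 6], [2, 4]].

So P = [[1, 3, 5, 6], [2, 4]], Q = [[1, 2, 4, 5], [3, 6]].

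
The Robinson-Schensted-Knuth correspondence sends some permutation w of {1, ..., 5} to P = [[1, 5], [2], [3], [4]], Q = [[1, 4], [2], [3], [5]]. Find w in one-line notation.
4 3 2 5 1

Reverse RSK: for i = n, n-1, ..., 1, locate i in Q, remove the corresponding corner cell from P, and reverse-bump its entry up through P; the value ejected from row 1 is w(i).

So w = 4 3 2 5 1.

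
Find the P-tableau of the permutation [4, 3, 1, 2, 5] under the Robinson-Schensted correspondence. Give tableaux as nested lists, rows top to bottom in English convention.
P = [[1, 2, 5], [3], [4]]

Insert 4: appended to row 1. P = [[4]].
Insert 3: 3 bumps 4 from row 1; 4 starts row 2. P = [[3], [4]].
Insert 1: 1 bumps 3 from row 1; 3 bumps 4 from row 2; 4 starts row 3. P = [[1], [3], [4]].
Insert 2: appended to row 1. P = [[1, 2], [3], [4]].
Insert 5: appended to row 1. P = [[1, 2, 5], [3], [4]].

So P = [[1, 2, 5], [3], [4]].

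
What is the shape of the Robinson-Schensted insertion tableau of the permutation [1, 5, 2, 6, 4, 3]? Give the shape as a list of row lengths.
Row-insert each entry into an empty tableau.

After inserting 1: P = [[1]].
After inserting 5: P = [[1, 5]].
After inserting 2: P = [[1, 2], [5]].
After inserting 6: P = [[1, 2, 6], [5]].
After inserting 4: P = [[1, 2, 4], [5, 6]].
After inserting 3: P = [[1, 2, 3], [4, 6], [5]].

The final insertion tableau P = [[1, 2, 3], [4, 6], [5]] has shape [3, 2, 1].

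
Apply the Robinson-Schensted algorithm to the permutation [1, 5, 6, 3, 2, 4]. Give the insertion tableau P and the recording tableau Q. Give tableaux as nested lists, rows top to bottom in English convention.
Insert each entry of the permutation into P by Schensted row insertion, recording in Q the position of each new cell.

Insert 1: appended to row 1. P = [[1]].
Insert 5: appended to row 1. P = [[1, 5]].
Insert 6: appended to row 1. P = [[1, 5, 6]].
Insert 3: 3 bumps 5 from row 1; 5 starts row 2. P = [[1, 3, 6], [5]].
Insert 2: 2 bumps 3 from row 1; 3 bumps 5 from row 2; 5 starts row 3. P = [[1, 2, 6], [3], [5]].
Insert 4: 4 bumps 6 from row 1; 6 appends to row 2. P = [[1, 2, 4], [3, 6], [5]].

So P = [[1, 2, 4], [3, 6], [5]], Q = [[1, 2, 3], [4, 6], [5]].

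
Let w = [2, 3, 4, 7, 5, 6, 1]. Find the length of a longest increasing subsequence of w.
5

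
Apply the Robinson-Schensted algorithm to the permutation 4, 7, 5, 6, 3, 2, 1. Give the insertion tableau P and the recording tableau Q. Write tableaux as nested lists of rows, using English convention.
P = [[1, 5, 6], [2], [3], [4], [7]], Q = [[1, 2, 4], [3], [5], [6], [7]]

Insert each entry of the permutation into P by Schensted row insertion, recording in Q the position of each new cell.

Insert 4: appended to row 1. P = [[4]].
Insert 7: appended to row 1. P = [[4, 7]].
Insert 5: 5 bumps 7 from row 1; 7 starts row 2. P = [[4, 5], [7]].
Insert 6: appended to row 1. P = [[4, 5, 6], [7]].
Insert 3: 3 bumps 4 from row 1; 4 bumps 7 from row 2; 7 starts row 3. P = [[3, 5, 6], [4], [7]].
Insert 2: 2 bumps 3 from row 1; 3 bumps 4 from row 2; 4 bumps 7 from row 3; 7 starts row 4. P = [[2, 5, 6], [3], [4], [7]].
Insert 1: 1 bumps 2 from row 1; 2 bumps 3 from row 2; 3 bumps 4 from row 3; 4 bumps 7 from row 4; 7 starts row 5. P = [[1, 5, 6], [2], [3], [4], [7]].

So P = [[1, 5, 6], [2], [3], [4], [7]], Q = [[1, 2, 4], [3], [5], [6], [7]].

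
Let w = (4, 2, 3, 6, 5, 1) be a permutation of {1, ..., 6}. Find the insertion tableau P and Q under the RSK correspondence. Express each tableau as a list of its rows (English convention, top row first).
P = [[1, 3, 5], [2, 6], [4]], Q = [[1, 3, 4], [2, 5], [6]]

Insert each entry of the permutation into P by Schensted row insertion, recording in Q the position of each new cell.

Insert 4: appended to row 1. P = [[4]].
Insert 2: 2 bumps 4 from row 1; 4 starts row 2. P = [[2], [4]].
Insert 3: appended to row 1. P = [[2, 3], [4]].
Insert 6: appended to row 1. P = [[2, 3, 6], [4]].
Insert 5: 5 bumps 6 from row 1; 6 appends to row 2. P = [[2, 3, 5], [4, 6]].
Insert 1: 1 bumps 2 from row 1; 2 bumps 4 from row 2; 4 starts row 3. P = [[1, 3, 5], [2, 6], [4]].

So P = [[1, 3, 5], [2, 6], [4]], Q = [[1, 3, 4], [2, 5], [6]].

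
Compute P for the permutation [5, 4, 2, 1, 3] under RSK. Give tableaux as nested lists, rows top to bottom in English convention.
P = [[1, 3], [2], [4], [5]]

Insert 5: appended to row 1. P = [[5]].
Insert 4: 4 bumps 5 from row 1; 5 starts row 2. P = [[4], [5]].
Insert 2: 2 bumps 4 from row 1; 4 bumps 5 from row 2; 5 starts row 3. P = [[2], [4], [5]].
Insert 1: 1 bumps 2 from row 1; 2 bumps 4 from row 2; 4 bumps 5 from row 3; 5 starts row 4. P = [[1], [2], [4], [5]].
Insert 3: appended to row 1. P = [[1, 3], [2], [4], [5]].

So P = [[1, 3], [2], [4], [5]].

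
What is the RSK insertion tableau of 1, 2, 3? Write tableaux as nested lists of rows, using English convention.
P = [[1, 2, 3]]

Insert 1: appended to row 1. P = [[1]].
Insert 2: appended to row 1. P = [[1, 2]].
Insert 3: appended to row 1. P = [[1, 2, 3]].

So P = [[1, 2, 3]].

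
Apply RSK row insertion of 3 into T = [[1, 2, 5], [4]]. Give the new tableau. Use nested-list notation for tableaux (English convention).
[[1, 2, 3], [4, 5]]

In row 1, 3 replaces 5 (the leftmost entry greater than 3); 5 is bumped to row 2. 5 is appended to row 2. The new tableau is [[1, 2, 3], [4, 5]].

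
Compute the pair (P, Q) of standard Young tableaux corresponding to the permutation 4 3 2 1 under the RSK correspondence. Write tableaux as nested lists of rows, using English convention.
Insert each entry of the permutation into P by Schensted row insertion, recording in Q the position of each new cell.

After inserting 4: P = [[4]].
After inserting 3: P = [[3], [4]].
After inserting 2: P = [[2], [3], [4]].
After inserting 1: P = [[1], [2], [3], [4]].

So P = [[1], [2], [3], [4]], Q = [[1], [2], [3], [4]].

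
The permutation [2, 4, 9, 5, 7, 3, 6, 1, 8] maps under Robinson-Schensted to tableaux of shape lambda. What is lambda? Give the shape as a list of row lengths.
Row-insert each entry into an empty tableau.

After inserting 2: P = [[2]].
After inserting 4: P = [[2, 4]].
After inserting 9: P = [[2, 4, 9]].
After inserting 5: P = [[2, 4, 5], [9]].
After inserting 7: P = [[2, 4, 5, 7], [9]].
After inserting 3: P = [[2, 3, 5, 7], [4], [9]].
After inserting 6: P = [[2, 3, 5, 6], [4, 7], [9]].
After inserting 1: P = [[1, 3, 5, 6], [2, 7], [4], [9]].
After inserting 8: P = [[1, 3, 5, 6, 8], [2, 7], [4], [9]].

The final insertion tableau P = [[1, 3, 5, 6, 8], [2, 7], [4], [9]] has shape [5, 2, 1, 1].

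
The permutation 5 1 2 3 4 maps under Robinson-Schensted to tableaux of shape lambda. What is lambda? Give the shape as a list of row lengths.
[4, 1]

Row-insert each entry into an empty tableau.

After inserting 5: P = [[5]].
After inserting 1: P = [[1], [5]].
After inserting 2: P = [[1, 2], [5]].
After inserting 3: P = [[1, 2, 3], [5]].
After inserting 4: P = [[1, 2, 3, 4], [5]].

The final insertion tableau P = [[1, 2, 3, 4], [5]] has shape [4, 1].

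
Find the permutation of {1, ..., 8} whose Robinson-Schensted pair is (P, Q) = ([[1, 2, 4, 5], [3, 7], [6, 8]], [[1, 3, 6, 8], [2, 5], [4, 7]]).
Reverse the RSK construction: for i from n down to 1, find the cell of Q containing i, remove the entry at that cell from P, and reverse-bump it up through P; the value ejected from row 1 is w(i).

Step i=8: Q has 8 at row 1, column 4; remove that cell from P, ejecting 5. So w(8) = 5. P is now [[1, 2, 4], [3, 7], [6, 8]].
Step i=7: Q has 7 at row 3, column 2; remove 8 from row 3 of P and reverse-bump: 8 enters row 2 and ejects 7; 7 enters row 1 and ejects 4. So w(7) = 4. P is now [[1, 2, 7], [3, 8], [6]].
Step i=6: Q has 6 at row 1, column 3; remove that cell from P, ejecting 7. So w(6) = 7. P is now [[1, 2], [3, 8], [6]].
Step i=5: Q has 5 at row 2, column 2; remove 8 from row 2 of P and reverse-bump: 8 enters row 1 and ejects 2. So w(5) = 2. P is now [[1, 8], [3], [6]].
Step i=4: Q has 4 at row 3, column 1; remove 6 from row 3 of P and reverse-bump: 6 enters row 2 and ejects 3; 3 enters row 1 and ejects 1. So w(4) = 1. P is now [[3, 8], [6]].
Step i=3: Q has 3 at row 1, column 2; remove that cell from P, ejecting 8. So w(3) = 8. P is now [[3], [6]].
Step i=2: Q has 2 at row 2, column 1; remove 6 from row 2 of P and reverse-bump: 6 enters row 1 and ejects 3. So w(2) = 3. P is now [[6]].
Step i=1: Q has 1 at row 1, column 1; remove that cell from P, ejecting 6. So w(1) = 6. P is now [].

So w = 6 3 8 1 2 7 4 5.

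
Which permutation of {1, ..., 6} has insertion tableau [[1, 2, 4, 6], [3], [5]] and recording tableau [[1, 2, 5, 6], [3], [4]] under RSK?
1 5 3 2 4 6

Reverse RSK: for i = n, n-1, ..., 1, locate i in Q, remove the corresponding corner cell from P, and reverse-bump its entry up through P; the value ejected from row 1 is w(i).

So w = 1 5 3 2 4 6.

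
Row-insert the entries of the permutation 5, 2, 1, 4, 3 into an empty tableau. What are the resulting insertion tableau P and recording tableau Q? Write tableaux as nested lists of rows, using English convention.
P = [[1, 3], [2, 4], [5]], Q = [[1, 4], [2, 5], [3]]

Insert each entry of the permutation into P by Schensted row insertion, recording in Q the position of each new cell.

Insert 5: appended to row 1. P = [[5]].
Insert 2: 2 bumps 5 from row 1; 5 starts row 2. P = [[2], [5]].
Insert 1: 1 bumps 2 from row 1; 2 bumps 5 from row 2; 5 starts row 3. P = [[1], [2], [5]].
Insert 4: appended to row 1. P = [[1, 4], [2], [5]].
Insert 3: 3 bumps 4 from row 1; 4 appends to row 2. P = [[1, 3], [2, 4], [5]].

So P = [[1, 3], [2, 4], [5]], Q = [[1, 4], [2, 5], [3]].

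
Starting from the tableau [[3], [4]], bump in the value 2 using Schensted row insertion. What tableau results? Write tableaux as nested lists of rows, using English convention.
In row 1, 2 replaces 3 (the leftmost entry greater than 2); 3 is bumped to row 2. In row 2, 3 replaces 4 (the leftmost entry greater than 3); 4 is bumped to row 3. 4 starts a new row 3. The new tableau is [[2], [3], [4]].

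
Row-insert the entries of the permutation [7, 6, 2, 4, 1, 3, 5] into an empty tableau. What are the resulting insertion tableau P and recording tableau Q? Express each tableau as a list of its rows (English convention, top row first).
Insert each entry of the permutation into P by Schensted row insertion, recording in Q the position of each new cell.

Insert 7: appended to row 1. P = [[7]].
Insert 6: 6 bumps 7 from row 1; 7 starts row 2. P = [[6], [7]].
Insert 2: 2 bumps 6 from row 1; 6 bumps 7 from row 2; 7 starts row 3. P = [[2], [6], [7]].
Insert 4: appended to row 1. P = [[2, 4], [6], [7]].
Insert 1: 1 bumps 2 from row 1; 2 bumps 6 from row 2; 6 bumps 7 from row 3; 7 starts row 4. P = [[1, 4], [2], [6], [7]].
Insert 3: 3 bumps 4 from row 1; 4 appends to row 2. P = [[1, 3], [2, 4], [6], [7]].
Insert 5: appended to row 1. P = [[1, 3, 5], [2, 4], [6], [7]].

So P = [[1, 3, 5], [2, 4], [6], [7]], Q = [[1, 4, 7], [2, 6], [3], [5]].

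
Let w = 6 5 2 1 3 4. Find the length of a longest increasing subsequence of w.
3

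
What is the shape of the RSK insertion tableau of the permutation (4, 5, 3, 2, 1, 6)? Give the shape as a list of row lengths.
[3, 1, 1, 1]

Row-insert each entry into an empty tableau.

After inserting 4: P = [[4]].
After inserting 5: P = [[4, 5]].
After inserting 3: P = [[3, 5], [4]].
After inserting 2: P = [[2, 5], [3], [4]].
After inserting 1: P = [[1, 5], [2], [3], [4]].
After inserting 6: P = [[1, 5, 6], [2], [3], [4]].

The final insertion tableau P = [[1, 5, 6], [2], [3], [4]] has shape [3, 1, 1, 1].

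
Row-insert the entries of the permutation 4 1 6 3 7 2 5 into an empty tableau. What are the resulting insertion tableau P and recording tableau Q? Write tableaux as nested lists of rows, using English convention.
Insert each entry of the permutation into P by Schensted row insertion, recording in Q the position of each new cell.

Insert 4: appended to row 1. P = [[4]].
Insert 1: 1 bumps 4 from row 1; 4 starts row 2. P = [[1], [4]].
Insert 6: appended to row 1. P = [[1, 6], [4]].
Insert 3: 3 bumps 6 from row 1; 6 appends to row 2. P = [[1, 3], [4, 6]].
Insert 7: appended to row 1. P = [[1, 3, 7], [4, 6]].
Insert 2: 2 bumps 3 from row 1; 3 bumps 4 from row 2; 4 starts row 3. P = [[1, 2, 7], [3, 6], [4]].
Insert 5: 5 bumps 7 from row 1; 7 appends to row 2. P = [[1, 2, 5], [3, 6, 7], [4]].

So P = [[1, 2, 5], [3, 6, 7], [4]], Q = [[1, 3, 5], [2, 4, 7], [6]].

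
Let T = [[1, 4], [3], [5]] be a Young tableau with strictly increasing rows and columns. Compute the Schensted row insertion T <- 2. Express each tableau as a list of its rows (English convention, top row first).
[[1, 2], [3, 4], [5]]

In row 1, 2 replaces 4 (the leftmost entry greater than 2); 4 is bumped to row 2. 4 is appended to row 2. The new tableau is [[1, 2], [3, 4], [5]].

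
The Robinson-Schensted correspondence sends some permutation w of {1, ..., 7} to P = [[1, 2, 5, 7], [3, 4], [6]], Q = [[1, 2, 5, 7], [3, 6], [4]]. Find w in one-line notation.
Reverse the RSK construction: for i from n down to 1, find the cell of Q containing i, remove the entry at that cell from P, and reverse-bump it up through P; the value ejected from row 1 is w(i).

Step i=7: Q has 7 at row 1, column 4; remove that cell from P, ejecting 7. So w(7) = 7. P is now [[1, 2, 5], [3, 4], [6]].
Step i=6: Q has 6 at row 2, column 2; remove 4 from row 2 of P and reverse-bump: 4 enters row 1 and ejects 2. So w(6) = 2. P is now [[1, 4, 5], [3], [6]].
Step i=5: Q has 5 at row 1, column 3; remove that cell from P, ejecting 5. So w(5) = 5. P is now [[1, 4], [3], [6]].
Step i=4: Q has 4 at row 3, column 1; remove 6 from row 3 of P and reverse-bump: 6 enters row 2 and ejects 3; 3 enters row 1 and ejects 1. So w(4) = 1. P is now [[3, 4], [6]].
Step i=3: Q has 3 at row 2, column 1; remove 6 from row 2 of P and reverse-bump: 6 enters row 1 and ejects 4. So w(3) = 4. P is now [[3, 6]].
Step i=2: Q has 2 at row 1, column 2; remove that cell from P, ejecting 6. So w(2) = 6. P is now [[3]].
Step i=1: Q has 1 at row 1, column 1; remove that cell from P, ejecting 3. So w(1) = 3. P is now [].

So w = 3 6 4 1 5 2 7.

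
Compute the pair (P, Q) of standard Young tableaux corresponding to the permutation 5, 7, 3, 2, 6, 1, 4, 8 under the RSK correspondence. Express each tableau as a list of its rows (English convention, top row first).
P = [[1, 4, 8], [2, 6], [3, 7], [5]], Q = [[1, 2, 8], [3, 5], [4, 7], [6]]

Insert each entry of the permutation into P by Schensted row insertion, recording in Q the position of each new cell.

Insert 5: appended to row 1. P = [[5]].
Insert 7: appended to row 1. P = [[5, 7]].
Insert 3: 3 bumps 5 from row 1; 5 starts row 2. P = [[3, 7], [5]].
Insert 2: 2 bumps 3 from row 1; 3 bumps 5 from row 2; 5 starts row 3. P = [[2, 7], [3], [5]].
Insert 6: 6 bumps 7 from row 1; 7 appends to row 2. P = [[2, 6], [3, 7], [5]].
Insert 1: 1 bumps 2 from row 1; 2 bumps 3 from row 2; 3 bumps 5 from row 3; 5 starts row 4. P = [[1, 6], [2, 7], [3], [5]].
Insert 4: 4 bumps 6 from row 1; 6 bumps 7 from row 2; 7 appends to row 3. P = [[1, 4], [2, 6], [3, 7], [5]].
Insert 8: appended to row 1. P = [[1, 4, 8], [2, 6], [3, 7], [5]].

So P = [[1, 4, 8], [2, 6], [3, 7], [5]], Q = [[1, 2, 8], [3, 5], [4, 7], [6]].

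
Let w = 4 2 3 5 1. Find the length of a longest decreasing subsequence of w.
3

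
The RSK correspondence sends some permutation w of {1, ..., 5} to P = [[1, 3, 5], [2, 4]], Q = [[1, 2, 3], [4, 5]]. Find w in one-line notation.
Reverse the RSK construction: for i from n down to 1, find the cell of Q containing i, remove the entry at that cell from P, and reverse-bump it up through P; the value ejected from row 1 is w(i).

Step i=5: Q has 5 at row 2, column 2; remove 4 from row 2 of P and reverse-bump: 4 enters row 1 and ejects 3. So w(5) = 3. P is now [[1, 4, 5], [2]].
Step i=4: Q has 4 at row 2, column 1; remove 2 from row 2 of P and reverse-bump: 2 enters row 1 and ejects 1. So w(4) = 1. P is now [[2, 4, 5]].
Step i=3: Q has 3 at row 1, column 3; remove that cell from P, ejecting 5. So w(3) = 5. P is now [[2, 4]].
Step i=2: Q has 2 at row 1, column 2; remove that cell from P, ejecting 4. So w(2) = 4. P is now [[2]].
Step i=1: Q has 1 at row 1, column 1; remove that cell from P, ejecting 2. So w(1) = 2. P is now [].

So w = 2 4 5 1 3.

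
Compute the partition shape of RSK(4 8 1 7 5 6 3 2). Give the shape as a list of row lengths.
[3, 2, 1, 1, 1]

Row-insert each entry into an empty tableau.

After inserting 4: P = [[4]].
After inserting 8: P = [[4, 8]].
After inserting 1: P = [[1, 8], [4]].
After inserting 7: P = [[1, 7], [4, 8]].
After inserting 5: P = [[1, 5], [4, 7], [8]].
After inserting 6: P = [[1, 5, 6], [4, 7], [8]].
After inserting 3: P = [[1, 3, 6], [4, 5], [7], [8]].
After inserting 2: P = [[1, 2, 6], [3, 5], [4], [7], [8]].

The final insertion tableau P = [[1, 2, 6], [3, 5], [4], [7], [8]] has shape [3, 2, 1, 1, 1].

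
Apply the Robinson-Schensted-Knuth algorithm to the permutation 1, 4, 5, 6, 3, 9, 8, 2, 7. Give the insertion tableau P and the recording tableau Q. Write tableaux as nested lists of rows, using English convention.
Insert each entry of the permutation into P by Schensted row insertion, recording in Q the position of each new cell.

Insert 1: appended to row 1. P = [[1]], Q = [[1]].
Insert 4: appended to row 1. P = [[1, 4]], Q = [[1, 2]].
Insert 5: appended to row 1. P = [[1, 4, 5]], Q = [[1, 2, 3]].
Insert 6: appended to row 1. P = [[1, 4, 5, 6]], Q = [[1, 2, 3, 4]].
Insert 3: 3 bumps 4 from row 1; 4 starts row 2. P = [[1, 3, 5, 6], [4]], Q = [[1, 2, 3, 4], [5]].
Insert 9: appended to row 1. P = [[1, 3, 5, 6, 9], [4]], Q = [[1, 2, 3, 4, 6], [5]].
Insert 8: 8 bumps 9 from row 1; 9 appends to row 2. P = [[1, 3, 5, 6, 8], [4, 9]], Q = [[1, 2, 3, 4, 6], [5, 7]].
Insert 2: 2 bumps 3 from row 1; 3 bumps 4 from row 2; 4 starts row 3. P = [[1, 2, 5, 6, 8], [3, 9], [4]], Q = [[1, 2, 3, 4, 6], [5, 7], [8]].
Insert 7: 7 bumps 8 from row 1; 8 bumps 9 from row 2; 9 appends to row 3. P = [[1, 2, 5, 6, 7], [3, 8], [4, 9]], Q = [[1, 2, 3, 4, 6], [5, 7], [8, 9]].

So P = [[1, 2, 5, 6, 7], [3, 8], [4, 9]], Q = [[1, 2, 3, 4, 6], [5, 7], [8, 9]].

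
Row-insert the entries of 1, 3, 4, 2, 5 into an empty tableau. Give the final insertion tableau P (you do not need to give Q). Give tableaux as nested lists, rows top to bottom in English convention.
P = [[1, 2, 4, 5], [3]]

Insert 1: appended to row 1. P = [[1]].
Insert 3: appended to row 1. P = [[1, 3]].
Insert 4: appended to row 1. P = [[1, 3, 4]].
Insert 2: 2 bumps 3 from row 1; 3 starts row 2. P = [[1, 2, 4], [3]].
Insert 5: appended to row 1. P = [[1, 2, 4, 5], [3]].

So P = [[1, 2, 4, 5], [3]].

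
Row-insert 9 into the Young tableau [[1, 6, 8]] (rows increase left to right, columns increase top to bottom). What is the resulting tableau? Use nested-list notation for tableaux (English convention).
[[1, 6, 8, 9]]

9 is larger than every entry of row 1, so it is appended to row 1. The new tableau is [[1, 6, 8, 9]].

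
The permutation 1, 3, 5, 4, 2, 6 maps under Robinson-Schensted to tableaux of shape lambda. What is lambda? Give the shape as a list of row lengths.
[4, 1, 1]

Row-insert each entry into an empty tableau.

After inserting 1: P = [[1]].
After inserting 3: P = [[1, 3]].
After inserting 5: P = [[1, 3, 5]].
After inserting 4: P = [[1, 3, 4], [5]].
After inserting 2: P = [[1, 2, 4], [3], [5]].
After inserting 6: P = [[1, 2, 4, 6], [3], [5]].

The final insertion tableau P = [[1, 2, 4, 6], [3], [5]] has shape [4, 1, 1].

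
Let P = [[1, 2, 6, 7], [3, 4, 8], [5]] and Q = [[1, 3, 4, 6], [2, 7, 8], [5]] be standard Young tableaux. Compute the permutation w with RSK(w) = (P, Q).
5 3 4 6 1 8 2 7

Reverse RSK: for i = n, n-1, ..., 1, locate i in Q, remove the corresponding corner cell from P, and reverse-bump its entry up through P; the value ejected from row 1 is w(i).

So w = 5 3 4 6 1 8 2 7.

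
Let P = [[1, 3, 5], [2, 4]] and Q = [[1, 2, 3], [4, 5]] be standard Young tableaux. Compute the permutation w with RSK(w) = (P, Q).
Reverse the RSK construction: for i from n down to 1, find the cell of Q containing i, remove the entry at that cell from P, and reverse-bump it up through P; the value ejected from row 1 is w(i).

Step i=5: Q has 5 at row 2, column 2; remove 4 from row 2 of P and reverse-bump: 4 enters row 1 and ejects 3. So w(5) = 3. P is now [[1, 4, 5], [2]].
Step i=4: Q has 4 at row 2, column 1; remove 2 from row 2 of P and reverse-bump: 2 enters row 1 and ejects 1. So w(4) = 1. P is now [[2, 4, 5]].
Step i=3: Q has 3 at row 1, column 3; remove that cell from P, ejecting 5. So w(3) = 5. P is now [[2, 4]].
Step i=2: Q has 2 at row 1, column 2; remove that cell from P, ejecting 4. So w(2) = 4. P is now [[2]].
Step i=1: Q has 1 at row 1, column 1; remove that cell from P, ejecting 2. So w(1) = 2. P is now [].

So w = 2 4 5 1 3.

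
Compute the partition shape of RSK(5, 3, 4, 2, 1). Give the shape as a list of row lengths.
RSK row insertion gives P = [[1, 4], [2], [3], [5]], which has shape [2, 1, 1, 1].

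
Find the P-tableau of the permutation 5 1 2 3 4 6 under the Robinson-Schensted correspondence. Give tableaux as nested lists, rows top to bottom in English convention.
After inserting 5: P = [[5]].
After inserting 1: P = [[1], [5]].
After inserting 2: P = [[1, 2], [5]].
After inserting 3: P = [[1, 2, 3], [5]].
After inserting 4: P = [[1, 2, 3, 4], [5]].
After inserting 6: P = [[1, 2, 3, 4, 6], [5]].

So P = [[1, 2, 3, 4, 6], [5]].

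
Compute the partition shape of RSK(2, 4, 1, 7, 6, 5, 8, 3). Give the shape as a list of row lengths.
[4, 2, 1, 1]

Row-insert each entry into an empty tableau.

After inserting 2: P = [[2]].
After inserting 4: P = [[2, 4]].
After inserting 1: P = [[1, 4], [2]].
After inserting 7: P = [[1, 4, 7], [2]].
After inserting 6: P = [[1, 4, 6], [2, 7]].
After inserting 5: P = [[1, 4, 5], [2, 6], [7]].
After inserting 8: P = [[1, 4, 5, 8], [2, 6], [7]].
After inserting 3: P = [[1, 3, 5, 8], [2, 4], [6], [7]].

The final insertion tableau P = [[1, 3, 5, 8], [2, 4], [6], [7]] has shape [4, 2, 1, 1].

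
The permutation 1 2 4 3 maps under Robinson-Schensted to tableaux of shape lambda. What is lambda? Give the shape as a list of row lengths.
Row-insert each entry into an empty tableau.

After inserting 1: P = [[1]].
After inserting 2: P = [[1, 2]].
After inserting 4: P = [[1, 2, 4]].
After inserting 3: P = [[1, 2, 3], [4]].

The final insertion tableau P = [[1, 2, 3], [4]] has shape [3, 1].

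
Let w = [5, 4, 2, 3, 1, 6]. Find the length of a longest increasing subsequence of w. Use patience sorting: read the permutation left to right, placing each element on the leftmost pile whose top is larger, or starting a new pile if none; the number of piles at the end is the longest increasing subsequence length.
3

5: new pile. tops = [5]
4: onto pile 1 (replacing 5). tops = [4]
2: onto pile 1 (replacing 4). tops = [2]
3: new pile. tops = [2, 3]
1: onto pile 1 (replacing 2). tops = [1, 3]
6: new pile. tops = [1, 3, 6]

3 piles, so the longest increasing subsequence has length 3.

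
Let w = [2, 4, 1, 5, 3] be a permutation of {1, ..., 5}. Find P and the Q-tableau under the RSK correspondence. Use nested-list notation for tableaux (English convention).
Insert each entry of the permutation into P by Schensted row insertion, recording in Q the position of each new cell.

Insert 2: appended to row 1. P = [[2]], Q = [[1]].
Insert 4: appended to row 1. P = [[2, 4]], Q = [[1, 2]].
Insert 1: 1 bumps 2 from row 1; 2 starts row 2. P = [[1, 4], [2]], Q = [[1, 2], [3]].
Insert 5: appended to row 1. P = [[1, 4, 5], [2]], Q = [[1, 2, 4], [3]].
Insert 3: 3 bumps 4 from row 1; 4 appends to row 2. P = [[1, 3, 5], [2, 4]], Q = [[1, 2, 4], [3, 5]].

So P = [[1, 3, 5], [2, 4]], Q = [[1, 2, 4], [3, 5]].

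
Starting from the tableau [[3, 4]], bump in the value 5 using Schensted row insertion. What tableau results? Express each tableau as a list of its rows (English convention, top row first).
5 is larger than every entry of row 1, so it is appended to row 1. The new tableau is [[3, 4, 5]].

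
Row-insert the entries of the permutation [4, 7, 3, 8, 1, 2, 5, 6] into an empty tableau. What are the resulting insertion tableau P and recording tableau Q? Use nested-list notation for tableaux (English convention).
Insert each entry of the permutation into P by Schensted row insertion, recording in Q the position of each new cell.

Insert 4: appended to row 1. P = [[4]].
Insert 7: appended to row 1. P = [[4, 7]].
Insert 3: 3 bumps 4 from row 1; 4 starts row 2. P = [[3, 7], [4]].
Insert 8: appended to row 1. P = [[3, 7, 8], [4]].
Insert 1: 1 bumps 3 from row 1; 3 bumps 4 from row 2; 4 starts row 3. P = [[1, 7, 8], [3], [4]].
Insert 2: 2 bumps 7 from row 1; 7 appends to row 2. P = [[1, 2, 8], [3, 7], [4]].
Insert 5: 5 bumps 8 from row 1; 8 appends to row 2. P = [[1, 2, 5], [3, 7, 8], [4]].
Insert 6: appended to row 1. P = [[1, 2, 5, 6], [3, 7, 8], [4]].

So P = [[1, 2, 5, 6], [3, 7, 8], [4]], Q = [[1, 2, 4, 8], [3, 6, 7], [5]].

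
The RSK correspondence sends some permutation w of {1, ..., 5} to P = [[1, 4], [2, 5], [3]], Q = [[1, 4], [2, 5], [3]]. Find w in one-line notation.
Reverse the RSK construction: for i from n down to 1, find the cell of Q containing i, remove the entry at that cell from P, and reverse-bump it up through P; the value ejected from row 1 is w(i).

Step i=5: Q has 5 at row 2, column 2; remove 5 from row 2 of P and reverse-bump: 5 enters row 1 and ejects 4. So w(5) = 4. P is now [[1, 5], [2], [3]].
Step i=4: Q has 4 at row 1, column 2; remove that cell from P, ejecting 5. So w(4) = 5. P is now [[1], [2], [3]].
Step i=3: Q has 3 at row 3, column 1; remove 3 from row 3 of P and reverse-bump: 3 enters row 2 and ejects 2; 2 enters row 1 and ejects 1. So w(3) = 1. P is now [[2], [3]].
Step i=2: Q has 2 at row 2, column 1; remove 3 from row 2 of P and reverse-bump: 3 enters row 1 and ejects 2. So w(2) = 2. P is now [[3]].
Step i=1: Q has 1 at row 1, column 1; remove that cell from P, ejecting 3. So w(1) = 3. P is now [].

So w = 3 2 1 5 4.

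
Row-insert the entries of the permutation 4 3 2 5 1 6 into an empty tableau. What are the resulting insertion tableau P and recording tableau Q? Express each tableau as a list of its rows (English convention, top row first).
P = [[1, 5, 6], [2], [3], [4]], Q = [[1, 4, 6], [2], [3], [5]]

Insert each entry of the permutation into P by Schensted row insertion, recording in Q the position of each new cell.

Insert 4: appended to row 1. P = [[4]], Q = [[1]].
Insert 3: 3 bumps 4 from row 1; 4 starts row 2. P = [[3], [4]], Q = [[1], [2]].
Insert 2: 2 bumps 3 from row 1; 3 bumps 4 from row 2; 4 starts row 3. P = [[2], [3], [4]], Q = [[1], [2], [3]].
Insert 5: appended to row 1. P = [[2, 5], [3], [4]], Q = [[1, 4], [2], [3]].
Insert 1: 1 bumps 2 from row 1; 2 bumps 3 from row 2; 3 bumps 4 from row 3; 4 starts row 4. P = [[1, 5], [2], [3], [4]], Q = [[1, 4], [2], [3], [5]].
Insert 6: appended to row 1. P = [[1, 5, 6], [2], [3], [4]], Q = [[1, 4, 6], [2], [3], [5]].

So P = [[1, 5, 6], [2], [3], [4]], Q = [[1, 4, 6], [2], [3], [5]].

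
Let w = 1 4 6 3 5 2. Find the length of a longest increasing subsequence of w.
3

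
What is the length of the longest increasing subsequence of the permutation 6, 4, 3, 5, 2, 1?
2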